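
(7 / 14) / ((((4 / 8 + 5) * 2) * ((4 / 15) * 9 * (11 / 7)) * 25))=7 / 14520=0.00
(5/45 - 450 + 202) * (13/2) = -29003/18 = -1611.28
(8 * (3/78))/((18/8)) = 16/117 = 0.14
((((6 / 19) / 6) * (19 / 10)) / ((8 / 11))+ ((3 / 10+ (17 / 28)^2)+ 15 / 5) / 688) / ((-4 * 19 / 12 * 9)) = -0.00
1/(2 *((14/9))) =9/28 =0.32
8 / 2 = 4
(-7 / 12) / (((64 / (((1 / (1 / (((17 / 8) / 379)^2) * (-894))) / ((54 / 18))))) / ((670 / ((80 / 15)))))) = 677705 / 50494853873664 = 0.00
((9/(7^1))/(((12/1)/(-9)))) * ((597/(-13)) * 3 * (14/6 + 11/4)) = 983259/1456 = 675.32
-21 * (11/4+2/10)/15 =-413/100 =-4.13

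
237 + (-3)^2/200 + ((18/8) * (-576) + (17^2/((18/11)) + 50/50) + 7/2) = -1580119/1800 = -877.84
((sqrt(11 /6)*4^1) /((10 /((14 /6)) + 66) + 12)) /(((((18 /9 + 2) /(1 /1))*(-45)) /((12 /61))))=-7*sqrt(66) /790560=-0.00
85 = 85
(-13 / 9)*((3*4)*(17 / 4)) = -221 / 3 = -73.67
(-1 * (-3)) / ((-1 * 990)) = -1 / 330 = -0.00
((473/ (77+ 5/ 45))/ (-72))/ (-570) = 473/ 3164640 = 0.00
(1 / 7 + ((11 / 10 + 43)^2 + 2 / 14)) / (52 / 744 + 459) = 126625731 / 29885450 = 4.24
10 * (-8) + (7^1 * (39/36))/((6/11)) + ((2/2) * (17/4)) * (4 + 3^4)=21251/72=295.15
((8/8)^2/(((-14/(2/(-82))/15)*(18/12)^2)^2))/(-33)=-0.00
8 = 8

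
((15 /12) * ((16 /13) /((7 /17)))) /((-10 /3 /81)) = -8262 /91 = -90.79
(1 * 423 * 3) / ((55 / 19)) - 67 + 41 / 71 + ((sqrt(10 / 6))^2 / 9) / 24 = 941240173 / 2530440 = 371.97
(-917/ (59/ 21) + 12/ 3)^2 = 361798441/ 3481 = 103935.20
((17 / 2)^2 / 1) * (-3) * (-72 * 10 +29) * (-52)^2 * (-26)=-10529728872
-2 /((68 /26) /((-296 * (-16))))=-61568 /17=-3621.65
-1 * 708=-708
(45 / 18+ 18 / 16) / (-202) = -29 / 1616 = -0.02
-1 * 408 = -408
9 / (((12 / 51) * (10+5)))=51 / 20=2.55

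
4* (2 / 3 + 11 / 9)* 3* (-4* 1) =-272 / 3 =-90.67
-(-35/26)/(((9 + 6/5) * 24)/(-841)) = -147175/31824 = -4.62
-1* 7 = -7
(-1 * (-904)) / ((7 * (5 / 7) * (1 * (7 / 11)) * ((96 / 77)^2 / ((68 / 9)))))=17897957 / 12960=1381.02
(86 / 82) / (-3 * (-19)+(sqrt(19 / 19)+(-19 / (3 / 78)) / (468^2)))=362232 / 20031493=0.02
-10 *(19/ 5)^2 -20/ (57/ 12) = -14118/ 95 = -148.61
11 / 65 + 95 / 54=6769 / 3510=1.93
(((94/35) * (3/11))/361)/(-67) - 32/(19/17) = -266617402/9311995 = -28.63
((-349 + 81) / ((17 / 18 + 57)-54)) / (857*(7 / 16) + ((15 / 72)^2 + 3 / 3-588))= 2778624 / 8670733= 0.32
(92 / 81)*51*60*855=2971600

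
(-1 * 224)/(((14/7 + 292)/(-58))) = 928/21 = 44.19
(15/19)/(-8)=-15/152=-0.10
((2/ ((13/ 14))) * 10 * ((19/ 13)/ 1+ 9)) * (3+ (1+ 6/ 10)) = 175168/ 169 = 1036.50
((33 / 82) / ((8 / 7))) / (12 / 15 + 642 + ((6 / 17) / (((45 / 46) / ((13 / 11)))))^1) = 0.00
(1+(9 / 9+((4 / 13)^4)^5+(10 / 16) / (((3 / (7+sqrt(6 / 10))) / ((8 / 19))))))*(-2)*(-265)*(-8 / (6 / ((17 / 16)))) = -12756986909352200312636437405 / 6499697611009233408069942 - 4505*sqrt(15) / 342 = -2013.72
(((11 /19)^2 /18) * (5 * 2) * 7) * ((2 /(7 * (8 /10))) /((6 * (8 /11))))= 33275 /311904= 0.11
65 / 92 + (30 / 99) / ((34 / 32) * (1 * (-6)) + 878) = 14964445 / 21170028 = 0.71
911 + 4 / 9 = 8203 / 9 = 911.44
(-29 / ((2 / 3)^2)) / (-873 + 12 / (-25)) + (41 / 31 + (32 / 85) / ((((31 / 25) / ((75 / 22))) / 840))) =5068292443 / 5820188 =870.81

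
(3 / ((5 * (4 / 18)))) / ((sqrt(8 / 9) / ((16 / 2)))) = 81 * sqrt(2) / 5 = 22.91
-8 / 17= -0.47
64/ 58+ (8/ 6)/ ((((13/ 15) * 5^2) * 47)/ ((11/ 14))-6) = 11755/ 10643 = 1.10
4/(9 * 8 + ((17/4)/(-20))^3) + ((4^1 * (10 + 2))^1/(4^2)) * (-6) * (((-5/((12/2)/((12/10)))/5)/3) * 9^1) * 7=13942974886/184295435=75.66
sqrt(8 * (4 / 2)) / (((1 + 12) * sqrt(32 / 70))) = sqrt(35) / 13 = 0.46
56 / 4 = 14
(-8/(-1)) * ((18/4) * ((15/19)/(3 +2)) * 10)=1080/19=56.84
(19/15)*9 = 57/5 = 11.40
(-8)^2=64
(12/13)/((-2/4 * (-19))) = 24/247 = 0.10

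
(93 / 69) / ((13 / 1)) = 31 / 299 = 0.10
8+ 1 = 9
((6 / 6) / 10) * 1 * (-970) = -97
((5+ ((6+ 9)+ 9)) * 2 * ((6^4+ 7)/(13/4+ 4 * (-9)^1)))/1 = -2307.60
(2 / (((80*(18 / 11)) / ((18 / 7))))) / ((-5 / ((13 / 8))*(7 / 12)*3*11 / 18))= -117 / 9800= -0.01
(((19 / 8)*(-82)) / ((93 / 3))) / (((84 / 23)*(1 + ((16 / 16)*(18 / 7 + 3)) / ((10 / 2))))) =-89585 / 110112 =-0.81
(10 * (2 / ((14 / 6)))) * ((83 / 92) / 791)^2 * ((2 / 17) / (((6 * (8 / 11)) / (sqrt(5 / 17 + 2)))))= 378895 * sqrt(663) / 21426661079264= 0.00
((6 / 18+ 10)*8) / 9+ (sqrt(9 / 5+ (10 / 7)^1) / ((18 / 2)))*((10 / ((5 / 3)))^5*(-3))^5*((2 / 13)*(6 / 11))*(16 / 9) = 248 / 27 - 16375845905239507992576*sqrt(3955) / 5005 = -205765663582180108319.25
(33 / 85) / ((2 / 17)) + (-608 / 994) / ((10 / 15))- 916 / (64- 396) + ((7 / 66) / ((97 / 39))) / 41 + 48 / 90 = 30728339542 / 5413822491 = 5.68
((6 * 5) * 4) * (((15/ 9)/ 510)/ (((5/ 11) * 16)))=11/ 204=0.05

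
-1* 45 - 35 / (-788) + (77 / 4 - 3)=-5655 / 197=-28.71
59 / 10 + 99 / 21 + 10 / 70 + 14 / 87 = 66491 / 6090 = 10.92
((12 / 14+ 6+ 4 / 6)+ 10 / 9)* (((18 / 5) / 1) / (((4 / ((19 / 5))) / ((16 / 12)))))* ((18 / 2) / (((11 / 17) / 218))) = 119392.88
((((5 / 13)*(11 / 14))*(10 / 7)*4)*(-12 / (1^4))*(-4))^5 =410364338503680000000000 / 104881082626957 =3912663067.78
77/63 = 11/9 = 1.22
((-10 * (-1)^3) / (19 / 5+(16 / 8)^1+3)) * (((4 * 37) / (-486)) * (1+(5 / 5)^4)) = -1850 / 2673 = -0.69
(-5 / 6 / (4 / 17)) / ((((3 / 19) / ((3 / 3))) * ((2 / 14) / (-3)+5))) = -11305 / 2496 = -4.53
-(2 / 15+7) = -107 / 15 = -7.13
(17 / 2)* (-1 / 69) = -17 / 138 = -0.12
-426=-426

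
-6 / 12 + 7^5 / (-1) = -33615 / 2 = -16807.50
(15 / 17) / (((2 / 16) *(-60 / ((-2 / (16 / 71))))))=71 / 68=1.04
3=3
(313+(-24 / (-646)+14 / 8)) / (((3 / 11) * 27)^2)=49211305 / 8476812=5.81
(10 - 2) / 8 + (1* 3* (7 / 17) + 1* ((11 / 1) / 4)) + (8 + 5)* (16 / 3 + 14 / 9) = 57859 / 612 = 94.54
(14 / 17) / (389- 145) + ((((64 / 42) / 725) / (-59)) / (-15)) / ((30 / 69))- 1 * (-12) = 1677192472607 / 139726676250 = 12.00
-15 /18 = -5 /6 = -0.83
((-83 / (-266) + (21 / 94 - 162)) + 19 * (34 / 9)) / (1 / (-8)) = 40365512 / 56259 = 717.49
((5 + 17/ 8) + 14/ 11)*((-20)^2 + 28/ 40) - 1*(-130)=3075573/ 880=3494.97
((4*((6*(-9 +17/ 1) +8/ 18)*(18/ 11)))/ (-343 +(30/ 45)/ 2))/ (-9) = 872/ 8481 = 0.10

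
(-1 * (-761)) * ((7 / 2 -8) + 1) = -5327 / 2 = -2663.50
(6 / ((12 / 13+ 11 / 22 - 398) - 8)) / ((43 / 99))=-15444 / 452317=-0.03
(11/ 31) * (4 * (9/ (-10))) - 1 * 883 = -137063/ 155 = -884.28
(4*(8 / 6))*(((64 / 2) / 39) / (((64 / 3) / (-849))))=-2264 / 13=-174.15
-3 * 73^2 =-15987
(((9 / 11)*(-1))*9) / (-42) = 27 / 154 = 0.18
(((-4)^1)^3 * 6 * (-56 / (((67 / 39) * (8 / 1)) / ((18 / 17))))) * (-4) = -7547904 / 1139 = -6626.78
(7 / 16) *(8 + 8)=7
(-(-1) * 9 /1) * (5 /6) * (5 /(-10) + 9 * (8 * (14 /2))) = 15105 /4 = 3776.25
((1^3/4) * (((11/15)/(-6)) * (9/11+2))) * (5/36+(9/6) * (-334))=558961/12960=43.13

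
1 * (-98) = -98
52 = 52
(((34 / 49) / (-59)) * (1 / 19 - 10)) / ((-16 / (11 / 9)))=-561 / 62776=-0.01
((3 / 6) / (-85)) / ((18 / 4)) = -1 / 765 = -0.00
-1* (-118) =118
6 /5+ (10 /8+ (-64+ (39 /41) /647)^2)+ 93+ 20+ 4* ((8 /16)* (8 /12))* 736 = 219236059983563 /42220903740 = 5192.60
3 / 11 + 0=3 / 11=0.27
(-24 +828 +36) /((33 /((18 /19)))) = 5040 /209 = 24.11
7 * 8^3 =3584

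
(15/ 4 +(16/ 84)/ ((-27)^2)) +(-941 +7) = -56964773/ 61236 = -930.25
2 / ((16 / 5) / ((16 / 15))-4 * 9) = -2 / 33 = -0.06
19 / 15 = 1.27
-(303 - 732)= 429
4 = 4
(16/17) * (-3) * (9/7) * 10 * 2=-72.61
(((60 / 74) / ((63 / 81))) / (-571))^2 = 72900 / 21871156321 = 0.00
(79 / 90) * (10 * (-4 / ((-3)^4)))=-316 / 729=-0.43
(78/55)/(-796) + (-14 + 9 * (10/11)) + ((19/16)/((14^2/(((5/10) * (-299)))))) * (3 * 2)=-386297267/34323520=-11.25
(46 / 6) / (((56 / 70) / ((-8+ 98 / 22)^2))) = 58305 / 484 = 120.46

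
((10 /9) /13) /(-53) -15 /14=-93155 /86814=-1.07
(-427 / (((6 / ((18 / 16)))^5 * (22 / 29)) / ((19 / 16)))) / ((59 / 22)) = -57172311 / 989855744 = -0.06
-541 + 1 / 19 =-10278 / 19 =-540.95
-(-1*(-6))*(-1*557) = 3342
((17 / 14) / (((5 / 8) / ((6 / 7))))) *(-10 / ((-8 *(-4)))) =-51 / 98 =-0.52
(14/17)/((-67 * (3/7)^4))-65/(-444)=-2975927/13654332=-0.22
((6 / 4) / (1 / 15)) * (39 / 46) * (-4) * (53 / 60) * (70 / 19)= -217035 / 874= -248.32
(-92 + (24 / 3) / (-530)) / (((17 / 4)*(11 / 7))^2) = -19117056 / 9266785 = -2.06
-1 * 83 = -83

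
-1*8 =-8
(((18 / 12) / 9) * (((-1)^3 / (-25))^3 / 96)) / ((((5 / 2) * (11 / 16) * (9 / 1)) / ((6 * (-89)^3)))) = -704969 / 23203125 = -0.03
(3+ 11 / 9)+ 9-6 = 65 / 9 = 7.22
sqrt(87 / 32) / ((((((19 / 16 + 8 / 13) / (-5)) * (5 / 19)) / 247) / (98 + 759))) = -104569426 * sqrt(174) / 375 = -3678307.91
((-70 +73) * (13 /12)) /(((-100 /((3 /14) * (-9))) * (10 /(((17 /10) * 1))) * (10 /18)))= 53703 /2800000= 0.02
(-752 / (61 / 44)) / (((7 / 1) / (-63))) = 4881.84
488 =488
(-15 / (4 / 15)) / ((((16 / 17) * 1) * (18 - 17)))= -3825 / 64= -59.77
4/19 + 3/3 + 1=42/19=2.21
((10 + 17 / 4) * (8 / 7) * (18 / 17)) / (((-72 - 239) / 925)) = -1898100 / 37009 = -51.29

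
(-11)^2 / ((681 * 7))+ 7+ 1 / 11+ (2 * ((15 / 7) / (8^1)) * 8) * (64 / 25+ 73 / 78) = 75321352 / 3408405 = 22.10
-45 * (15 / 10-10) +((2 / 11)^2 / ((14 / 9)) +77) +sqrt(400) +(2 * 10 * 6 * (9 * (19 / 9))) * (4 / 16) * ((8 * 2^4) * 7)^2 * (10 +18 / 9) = 9302197691669 / 1694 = 5491261919.52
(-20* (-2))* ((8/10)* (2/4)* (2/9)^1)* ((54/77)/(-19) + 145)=6786592/13167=515.42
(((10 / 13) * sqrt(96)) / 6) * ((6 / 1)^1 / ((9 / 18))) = 80 * sqrt(6) / 13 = 15.07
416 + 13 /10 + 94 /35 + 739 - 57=77139 /70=1101.99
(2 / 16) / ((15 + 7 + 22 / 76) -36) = -19 / 2084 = -0.01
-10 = -10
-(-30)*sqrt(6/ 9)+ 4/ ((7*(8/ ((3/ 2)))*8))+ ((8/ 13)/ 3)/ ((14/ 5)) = 24.58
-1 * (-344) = 344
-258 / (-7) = 258 / 7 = 36.86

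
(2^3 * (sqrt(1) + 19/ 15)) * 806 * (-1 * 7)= -1534624/ 15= -102308.27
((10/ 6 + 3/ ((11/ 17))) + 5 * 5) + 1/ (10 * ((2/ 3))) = 20759/ 660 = 31.45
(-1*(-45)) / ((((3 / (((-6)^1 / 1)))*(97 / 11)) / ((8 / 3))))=-2640 / 97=-27.22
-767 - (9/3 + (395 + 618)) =-1783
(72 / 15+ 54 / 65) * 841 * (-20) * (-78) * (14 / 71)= 103422816 / 71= 1456659.38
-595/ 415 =-1.43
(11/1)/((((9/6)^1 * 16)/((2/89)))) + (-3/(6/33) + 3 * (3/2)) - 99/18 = -18679/1068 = -17.49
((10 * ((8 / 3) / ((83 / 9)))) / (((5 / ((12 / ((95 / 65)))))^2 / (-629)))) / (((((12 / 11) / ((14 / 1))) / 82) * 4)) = -193301140032 / 149815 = -1290265.59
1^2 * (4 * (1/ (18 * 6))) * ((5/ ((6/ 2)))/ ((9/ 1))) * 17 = 85/ 729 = 0.12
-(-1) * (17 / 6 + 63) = 395 / 6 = 65.83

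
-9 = -9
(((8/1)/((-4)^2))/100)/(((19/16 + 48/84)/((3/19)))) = 42/93575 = 0.00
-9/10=-0.90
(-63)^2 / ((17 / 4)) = 15876 / 17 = 933.88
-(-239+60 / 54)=2141 / 9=237.89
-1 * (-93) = 93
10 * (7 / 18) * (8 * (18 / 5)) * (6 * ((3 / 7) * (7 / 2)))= 1008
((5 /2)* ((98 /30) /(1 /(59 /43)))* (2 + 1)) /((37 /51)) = 147441 /3182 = 46.34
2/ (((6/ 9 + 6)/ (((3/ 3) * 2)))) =3/ 5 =0.60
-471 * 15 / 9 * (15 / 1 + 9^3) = -584040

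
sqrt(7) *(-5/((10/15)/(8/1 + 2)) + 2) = -73 *sqrt(7) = -193.14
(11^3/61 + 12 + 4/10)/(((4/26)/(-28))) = -1899534/305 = -6227.98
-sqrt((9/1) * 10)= -3 * sqrt(10)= -9.49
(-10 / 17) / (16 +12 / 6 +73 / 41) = -410 / 13787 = -0.03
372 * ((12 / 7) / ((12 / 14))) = 744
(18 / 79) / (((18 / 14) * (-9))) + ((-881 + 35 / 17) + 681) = -2392753 / 12087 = -197.96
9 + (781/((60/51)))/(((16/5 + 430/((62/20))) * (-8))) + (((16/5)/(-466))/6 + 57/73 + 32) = 2465961257377/59860794240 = 41.19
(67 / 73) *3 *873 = 175473 / 73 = 2403.74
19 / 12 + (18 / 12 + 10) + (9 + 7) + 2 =373 / 12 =31.08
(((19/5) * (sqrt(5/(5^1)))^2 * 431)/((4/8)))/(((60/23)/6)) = 188347/25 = 7533.88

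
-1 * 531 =-531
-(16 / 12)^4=-256 / 81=-3.16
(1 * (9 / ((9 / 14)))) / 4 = 7 / 2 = 3.50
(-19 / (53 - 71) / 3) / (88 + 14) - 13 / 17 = -4193 / 5508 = -0.76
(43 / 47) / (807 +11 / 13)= 559 / 493594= 0.00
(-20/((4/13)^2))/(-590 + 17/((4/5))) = 13/35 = 0.37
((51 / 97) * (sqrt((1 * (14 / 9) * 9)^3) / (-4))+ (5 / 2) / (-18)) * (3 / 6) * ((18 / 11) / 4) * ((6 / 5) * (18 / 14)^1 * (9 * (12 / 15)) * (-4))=486 / 385+ 446148 * sqrt(14) / 26675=63.84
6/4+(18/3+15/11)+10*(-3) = -465/22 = -21.14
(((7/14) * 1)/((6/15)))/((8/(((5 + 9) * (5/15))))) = 35/48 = 0.73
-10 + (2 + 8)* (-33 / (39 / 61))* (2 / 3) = -13810 / 39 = -354.10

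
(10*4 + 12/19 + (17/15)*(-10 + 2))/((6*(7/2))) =8996/5985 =1.50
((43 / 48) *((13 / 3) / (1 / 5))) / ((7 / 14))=2795 / 72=38.82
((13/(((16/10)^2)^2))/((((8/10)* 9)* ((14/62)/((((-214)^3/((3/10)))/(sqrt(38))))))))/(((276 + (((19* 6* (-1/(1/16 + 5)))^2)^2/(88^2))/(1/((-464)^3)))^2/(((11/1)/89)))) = -519811844831314363360085625* sqrt(38)/44117214970770299812827986237428714602496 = -0.00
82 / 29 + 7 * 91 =639.83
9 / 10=0.90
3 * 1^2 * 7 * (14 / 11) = 294 / 11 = 26.73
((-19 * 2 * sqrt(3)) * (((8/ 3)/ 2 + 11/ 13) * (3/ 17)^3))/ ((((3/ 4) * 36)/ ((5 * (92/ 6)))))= -43700 * sqrt(3)/ 33813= -2.24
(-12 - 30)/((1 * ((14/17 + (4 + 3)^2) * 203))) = -102/24563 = -0.00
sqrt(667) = 25.83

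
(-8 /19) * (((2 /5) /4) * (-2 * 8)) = 64 /95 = 0.67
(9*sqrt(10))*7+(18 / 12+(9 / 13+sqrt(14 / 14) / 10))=201.52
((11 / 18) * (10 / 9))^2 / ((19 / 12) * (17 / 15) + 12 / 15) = 60500 / 340443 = 0.18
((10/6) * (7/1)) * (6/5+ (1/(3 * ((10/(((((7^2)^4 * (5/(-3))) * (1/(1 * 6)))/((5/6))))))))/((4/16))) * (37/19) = -2986152932/513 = -5820960.88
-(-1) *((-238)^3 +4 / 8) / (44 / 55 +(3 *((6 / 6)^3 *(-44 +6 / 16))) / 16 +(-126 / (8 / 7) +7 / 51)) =114741.62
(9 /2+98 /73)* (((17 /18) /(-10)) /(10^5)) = -14501 /2628000000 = -0.00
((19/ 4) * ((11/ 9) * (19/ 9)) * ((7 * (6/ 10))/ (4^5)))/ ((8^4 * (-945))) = -3971/ 305764761600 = -0.00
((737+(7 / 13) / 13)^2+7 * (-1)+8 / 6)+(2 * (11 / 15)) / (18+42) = 543224.41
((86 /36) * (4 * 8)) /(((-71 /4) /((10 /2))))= -13760 /639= -21.53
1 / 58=0.02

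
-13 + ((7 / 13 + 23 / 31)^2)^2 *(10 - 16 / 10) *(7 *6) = 123339457880239 / 131883416405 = 935.22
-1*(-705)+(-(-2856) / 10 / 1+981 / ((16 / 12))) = 34527 / 20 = 1726.35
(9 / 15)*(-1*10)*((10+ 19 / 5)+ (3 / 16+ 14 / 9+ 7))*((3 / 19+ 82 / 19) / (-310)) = 1.95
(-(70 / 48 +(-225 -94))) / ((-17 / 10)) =-38105 / 204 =-186.79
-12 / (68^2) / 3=-1 / 1156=-0.00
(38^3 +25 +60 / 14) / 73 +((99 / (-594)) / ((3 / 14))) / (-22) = 752.11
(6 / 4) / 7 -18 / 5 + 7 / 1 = 253 / 70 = 3.61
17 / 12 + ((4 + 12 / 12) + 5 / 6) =29 / 4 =7.25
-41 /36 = -1.14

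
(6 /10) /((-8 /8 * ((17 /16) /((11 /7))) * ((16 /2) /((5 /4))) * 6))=-11 /476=-0.02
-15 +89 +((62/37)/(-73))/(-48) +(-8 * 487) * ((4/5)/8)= -102292117/324120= -315.60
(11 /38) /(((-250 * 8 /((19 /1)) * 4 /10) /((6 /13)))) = -33 /10400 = -0.00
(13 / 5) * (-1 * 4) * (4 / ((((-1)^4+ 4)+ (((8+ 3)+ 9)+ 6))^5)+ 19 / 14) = -2828560410 / 200404057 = -14.11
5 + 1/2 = 11/2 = 5.50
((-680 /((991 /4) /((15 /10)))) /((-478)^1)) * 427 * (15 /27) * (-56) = -81300800 /710547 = -114.42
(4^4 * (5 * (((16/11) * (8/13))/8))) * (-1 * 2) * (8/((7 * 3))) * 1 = -327680/3003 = -109.12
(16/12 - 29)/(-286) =83/858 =0.10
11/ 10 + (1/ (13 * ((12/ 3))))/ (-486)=138991/ 126360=1.10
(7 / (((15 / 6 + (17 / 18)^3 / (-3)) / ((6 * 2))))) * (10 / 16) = 918540 / 38827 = 23.66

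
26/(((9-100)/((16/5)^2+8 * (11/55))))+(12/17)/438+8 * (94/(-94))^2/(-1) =-2471722/217175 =-11.38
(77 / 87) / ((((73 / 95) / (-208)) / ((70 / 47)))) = -106506400 / 298497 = -356.81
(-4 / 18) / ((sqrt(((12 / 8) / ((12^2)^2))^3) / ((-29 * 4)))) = 17104896 * sqrt(6) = 41898267.30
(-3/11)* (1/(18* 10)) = -1/660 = -0.00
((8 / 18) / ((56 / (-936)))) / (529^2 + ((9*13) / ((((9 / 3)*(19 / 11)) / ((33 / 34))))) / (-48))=-0.00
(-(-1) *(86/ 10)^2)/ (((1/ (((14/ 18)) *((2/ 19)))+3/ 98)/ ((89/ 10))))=8063489/ 150000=53.76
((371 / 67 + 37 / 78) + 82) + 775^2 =3139326199 / 5226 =600713.01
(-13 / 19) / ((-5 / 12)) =156 / 95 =1.64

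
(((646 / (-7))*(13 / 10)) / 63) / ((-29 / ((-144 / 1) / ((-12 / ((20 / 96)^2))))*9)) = 0.00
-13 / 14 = -0.93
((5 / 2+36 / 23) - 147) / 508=-6575 / 23368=-0.28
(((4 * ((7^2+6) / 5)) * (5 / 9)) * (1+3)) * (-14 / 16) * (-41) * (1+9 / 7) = 72160 / 9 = 8017.78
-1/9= -0.11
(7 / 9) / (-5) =-0.16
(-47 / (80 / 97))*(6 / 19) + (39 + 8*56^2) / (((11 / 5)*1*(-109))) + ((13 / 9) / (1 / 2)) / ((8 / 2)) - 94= -1771917887 / 8201160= -216.06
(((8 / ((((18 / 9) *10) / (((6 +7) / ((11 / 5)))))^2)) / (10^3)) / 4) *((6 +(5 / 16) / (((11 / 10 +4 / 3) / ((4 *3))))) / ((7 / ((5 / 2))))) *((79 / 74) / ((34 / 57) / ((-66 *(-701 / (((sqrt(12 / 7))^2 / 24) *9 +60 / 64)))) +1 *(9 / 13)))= 7635497526891 / 10530915513844000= 0.00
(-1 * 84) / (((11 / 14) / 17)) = -19992 / 11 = -1817.45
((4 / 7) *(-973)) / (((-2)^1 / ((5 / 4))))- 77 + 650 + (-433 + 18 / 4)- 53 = 439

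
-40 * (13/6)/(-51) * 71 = 18460/153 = 120.65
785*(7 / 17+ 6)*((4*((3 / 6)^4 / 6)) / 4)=85565 / 1632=52.43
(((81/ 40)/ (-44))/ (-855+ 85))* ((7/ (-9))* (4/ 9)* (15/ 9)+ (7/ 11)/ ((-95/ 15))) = -4909/ 121387200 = -0.00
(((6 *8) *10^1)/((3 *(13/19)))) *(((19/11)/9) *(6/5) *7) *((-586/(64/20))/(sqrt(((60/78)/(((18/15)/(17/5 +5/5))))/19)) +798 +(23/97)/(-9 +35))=121660.64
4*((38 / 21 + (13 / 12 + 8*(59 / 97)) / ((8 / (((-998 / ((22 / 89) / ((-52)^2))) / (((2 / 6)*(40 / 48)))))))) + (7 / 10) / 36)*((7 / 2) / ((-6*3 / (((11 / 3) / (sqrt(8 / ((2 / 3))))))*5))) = 78586654087597*sqrt(3) / 28285200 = 4812272.06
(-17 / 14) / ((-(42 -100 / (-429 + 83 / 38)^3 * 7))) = 1480215892547 / 51198066551908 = 0.03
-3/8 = -0.38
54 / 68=27 / 34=0.79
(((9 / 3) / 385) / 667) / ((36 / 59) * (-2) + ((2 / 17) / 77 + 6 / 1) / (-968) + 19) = 121363 / 184639076735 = 0.00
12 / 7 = 1.71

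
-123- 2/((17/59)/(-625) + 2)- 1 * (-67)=-57.00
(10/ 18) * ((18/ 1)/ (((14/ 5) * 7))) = 25/ 49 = 0.51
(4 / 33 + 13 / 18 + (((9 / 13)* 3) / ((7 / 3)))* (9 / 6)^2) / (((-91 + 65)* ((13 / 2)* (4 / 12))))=-102565 / 2030028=-0.05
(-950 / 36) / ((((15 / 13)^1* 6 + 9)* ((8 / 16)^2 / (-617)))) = 4090.15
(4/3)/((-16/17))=-17/12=-1.42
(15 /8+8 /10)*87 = 9309 /40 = 232.72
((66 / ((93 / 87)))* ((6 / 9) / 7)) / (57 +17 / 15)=4785 / 47306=0.10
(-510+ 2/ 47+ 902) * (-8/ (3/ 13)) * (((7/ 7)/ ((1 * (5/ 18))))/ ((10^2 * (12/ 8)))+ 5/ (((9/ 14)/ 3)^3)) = -1095538860208/ 158625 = -6906470.36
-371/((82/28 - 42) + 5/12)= 31164/3247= 9.60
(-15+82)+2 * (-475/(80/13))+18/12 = -687/8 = -85.88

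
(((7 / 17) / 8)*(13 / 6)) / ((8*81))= 91 / 528768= 0.00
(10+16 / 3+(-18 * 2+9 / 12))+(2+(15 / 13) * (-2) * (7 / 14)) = -2975 / 156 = -19.07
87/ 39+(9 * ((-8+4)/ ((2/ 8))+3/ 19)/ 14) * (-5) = 26257/ 494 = 53.15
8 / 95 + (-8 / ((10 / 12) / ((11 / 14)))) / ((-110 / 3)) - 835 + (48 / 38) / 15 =-2775131 / 3325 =-834.63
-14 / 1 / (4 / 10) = -35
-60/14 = -30/7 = -4.29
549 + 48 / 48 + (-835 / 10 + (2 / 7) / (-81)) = 529007 / 1134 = 466.50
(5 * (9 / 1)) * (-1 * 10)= -450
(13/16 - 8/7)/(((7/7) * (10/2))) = -37/560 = -0.07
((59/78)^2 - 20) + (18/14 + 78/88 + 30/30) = -3807653/234234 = -16.26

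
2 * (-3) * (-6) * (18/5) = 648/5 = 129.60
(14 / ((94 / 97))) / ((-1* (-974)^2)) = -0.00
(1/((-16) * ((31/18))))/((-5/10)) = 0.07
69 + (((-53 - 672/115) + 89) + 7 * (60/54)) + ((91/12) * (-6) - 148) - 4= -187471/2070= -90.57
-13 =-13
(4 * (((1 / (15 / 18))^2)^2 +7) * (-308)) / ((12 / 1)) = -1746668 / 1875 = -931.56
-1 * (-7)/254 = 0.03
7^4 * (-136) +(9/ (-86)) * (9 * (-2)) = -14040967/ 43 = -326534.12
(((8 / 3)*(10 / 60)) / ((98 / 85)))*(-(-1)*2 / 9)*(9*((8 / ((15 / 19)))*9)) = 10336 / 147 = 70.31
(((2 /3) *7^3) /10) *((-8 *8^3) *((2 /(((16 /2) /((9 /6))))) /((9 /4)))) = -702464 /45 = -15610.31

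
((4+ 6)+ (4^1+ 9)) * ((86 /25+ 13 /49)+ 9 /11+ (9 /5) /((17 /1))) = 24390879 /229075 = 106.48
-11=-11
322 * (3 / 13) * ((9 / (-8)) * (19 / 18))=-9177 / 104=-88.24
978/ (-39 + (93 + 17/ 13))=12714/ 719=17.68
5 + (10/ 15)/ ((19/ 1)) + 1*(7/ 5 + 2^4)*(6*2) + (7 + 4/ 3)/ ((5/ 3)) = 218.84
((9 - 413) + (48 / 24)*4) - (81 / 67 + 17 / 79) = -2103566 / 5293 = -397.42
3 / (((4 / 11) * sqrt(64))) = 33 / 32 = 1.03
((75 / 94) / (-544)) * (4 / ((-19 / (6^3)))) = 2025 / 30362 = 0.07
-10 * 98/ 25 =-196/ 5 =-39.20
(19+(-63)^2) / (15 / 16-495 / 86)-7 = -2766949 / 3315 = -834.68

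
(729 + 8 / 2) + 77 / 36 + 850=57065 / 36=1585.14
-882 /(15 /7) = -2058 /5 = -411.60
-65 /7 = -9.29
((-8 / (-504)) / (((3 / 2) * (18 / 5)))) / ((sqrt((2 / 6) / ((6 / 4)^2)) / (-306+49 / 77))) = -16795 * sqrt(3) / 12474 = -2.33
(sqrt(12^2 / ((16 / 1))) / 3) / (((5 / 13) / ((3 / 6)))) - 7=-57 / 10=-5.70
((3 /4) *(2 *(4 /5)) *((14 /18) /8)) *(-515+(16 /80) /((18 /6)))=-13517 /225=-60.08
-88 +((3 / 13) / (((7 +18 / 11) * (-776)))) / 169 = -14252729953 / 161962840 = -88.00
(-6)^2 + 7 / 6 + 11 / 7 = 1627 / 42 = 38.74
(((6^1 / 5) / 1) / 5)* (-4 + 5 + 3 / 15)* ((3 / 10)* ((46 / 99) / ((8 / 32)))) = 1104 / 6875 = 0.16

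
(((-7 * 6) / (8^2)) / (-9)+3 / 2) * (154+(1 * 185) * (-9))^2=344751271 / 96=3591159.07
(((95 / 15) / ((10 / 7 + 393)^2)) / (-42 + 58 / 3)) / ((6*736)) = -0.00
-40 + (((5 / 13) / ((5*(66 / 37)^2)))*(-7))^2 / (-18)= -2308937710369 / 57721146912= -40.00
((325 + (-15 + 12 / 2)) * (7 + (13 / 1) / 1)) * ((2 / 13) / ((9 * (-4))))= -27.01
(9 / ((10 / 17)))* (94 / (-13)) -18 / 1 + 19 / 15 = -24836 / 195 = -127.36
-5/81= -0.06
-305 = -305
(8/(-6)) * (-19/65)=76/195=0.39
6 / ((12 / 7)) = 7 / 2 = 3.50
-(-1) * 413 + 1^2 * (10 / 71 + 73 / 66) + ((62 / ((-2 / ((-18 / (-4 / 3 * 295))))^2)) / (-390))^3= 719554469912897200829800192109 / 1737018333879488088000000000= 414.25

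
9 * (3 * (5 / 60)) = 2.25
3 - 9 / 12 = 9 / 4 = 2.25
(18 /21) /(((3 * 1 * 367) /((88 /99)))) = 16 /23121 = 0.00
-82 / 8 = -41 / 4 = -10.25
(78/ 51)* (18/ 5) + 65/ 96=50453/ 8160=6.18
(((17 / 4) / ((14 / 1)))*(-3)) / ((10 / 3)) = -153 / 560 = -0.27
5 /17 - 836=-14207 /17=-835.71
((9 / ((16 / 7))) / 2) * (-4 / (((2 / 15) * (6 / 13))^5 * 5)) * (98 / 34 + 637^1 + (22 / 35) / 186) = -4930039175085375 / 4317184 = -1141957158.90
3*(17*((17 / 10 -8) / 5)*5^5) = -401625 / 2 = -200812.50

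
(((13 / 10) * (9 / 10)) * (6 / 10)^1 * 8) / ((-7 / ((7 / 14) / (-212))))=351 / 185500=0.00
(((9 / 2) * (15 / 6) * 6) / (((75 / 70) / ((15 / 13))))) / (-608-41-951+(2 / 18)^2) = -76545 / 1684787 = -0.05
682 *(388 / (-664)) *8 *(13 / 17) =-3440008 / 1411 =-2437.99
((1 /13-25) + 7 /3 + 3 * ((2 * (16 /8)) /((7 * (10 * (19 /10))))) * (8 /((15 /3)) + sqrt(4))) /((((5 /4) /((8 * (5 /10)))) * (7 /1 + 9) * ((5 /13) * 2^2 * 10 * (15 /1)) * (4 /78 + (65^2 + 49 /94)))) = -352816451 /77261108137500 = -0.00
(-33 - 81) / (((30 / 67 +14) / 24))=-22914 / 121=-189.37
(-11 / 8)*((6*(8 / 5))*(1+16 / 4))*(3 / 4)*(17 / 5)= -1683 / 10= -168.30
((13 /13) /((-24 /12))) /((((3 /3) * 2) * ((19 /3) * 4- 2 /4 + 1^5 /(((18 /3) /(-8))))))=-1 /94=-0.01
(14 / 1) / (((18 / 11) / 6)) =154 / 3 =51.33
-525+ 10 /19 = -9965 /19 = -524.47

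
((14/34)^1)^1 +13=228/17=13.41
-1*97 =-97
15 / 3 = 5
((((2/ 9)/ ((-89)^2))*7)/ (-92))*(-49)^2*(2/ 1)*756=-1411788/ 182183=-7.75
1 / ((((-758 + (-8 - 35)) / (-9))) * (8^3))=1 / 45568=0.00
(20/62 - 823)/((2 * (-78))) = 8501/1612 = 5.27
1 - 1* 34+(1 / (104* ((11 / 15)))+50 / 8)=-30587 / 1144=-26.74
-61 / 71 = -0.86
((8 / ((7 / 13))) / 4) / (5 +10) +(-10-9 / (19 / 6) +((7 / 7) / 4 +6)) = -50629 / 7980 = -6.34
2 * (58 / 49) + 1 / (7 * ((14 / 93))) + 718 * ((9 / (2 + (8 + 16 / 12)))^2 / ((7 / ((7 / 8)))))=13575239 / 226576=59.91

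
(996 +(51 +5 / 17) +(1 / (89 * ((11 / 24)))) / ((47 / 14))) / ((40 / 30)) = 614415873 / 782221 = 785.48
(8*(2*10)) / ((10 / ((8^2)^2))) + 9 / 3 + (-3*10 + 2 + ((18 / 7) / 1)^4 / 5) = 786564531 / 12005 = 65519.74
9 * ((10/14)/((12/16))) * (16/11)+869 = 67873/77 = 881.47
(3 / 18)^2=1 / 36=0.03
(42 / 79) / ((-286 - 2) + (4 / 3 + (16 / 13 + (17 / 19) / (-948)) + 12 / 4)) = -124488 / 66134281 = -0.00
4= 4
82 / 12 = 6.83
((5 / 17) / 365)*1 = 0.00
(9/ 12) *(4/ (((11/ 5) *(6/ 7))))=35/ 22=1.59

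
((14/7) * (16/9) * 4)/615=128/5535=0.02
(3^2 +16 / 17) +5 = 254 / 17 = 14.94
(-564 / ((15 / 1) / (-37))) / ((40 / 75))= 5217 / 2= 2608.50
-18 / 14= -9 / 7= -1.29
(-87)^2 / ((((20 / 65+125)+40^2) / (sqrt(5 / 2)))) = 6.94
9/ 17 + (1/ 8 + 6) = 905/ 136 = 6.65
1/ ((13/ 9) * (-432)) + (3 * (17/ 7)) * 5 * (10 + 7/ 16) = 207601/ 546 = 380.22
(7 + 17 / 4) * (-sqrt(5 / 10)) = -45 * sqrt(2) / 8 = -7.95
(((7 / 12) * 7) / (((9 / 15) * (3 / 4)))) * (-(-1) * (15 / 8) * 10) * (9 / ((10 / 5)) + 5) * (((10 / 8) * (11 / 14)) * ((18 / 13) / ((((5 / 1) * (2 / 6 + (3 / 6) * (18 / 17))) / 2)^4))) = 899771733 / 8859136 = 101.56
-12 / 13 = -0.92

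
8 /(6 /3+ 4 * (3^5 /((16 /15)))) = 32 /3653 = 0.01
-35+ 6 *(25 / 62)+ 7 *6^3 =45862 / 31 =1479.42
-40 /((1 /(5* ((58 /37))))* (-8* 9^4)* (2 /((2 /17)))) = 1450 /4126869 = 0.00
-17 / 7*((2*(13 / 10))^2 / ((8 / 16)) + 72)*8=-290768 / 175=-1661.53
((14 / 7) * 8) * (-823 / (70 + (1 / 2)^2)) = -187.44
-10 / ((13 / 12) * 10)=-12 / 13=-0.92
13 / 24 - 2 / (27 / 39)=-169 / 72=-2.35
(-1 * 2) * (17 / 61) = -34 / 61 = -0.56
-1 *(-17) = 17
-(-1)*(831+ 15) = 846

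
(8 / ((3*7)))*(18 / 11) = 48 / 77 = 0.62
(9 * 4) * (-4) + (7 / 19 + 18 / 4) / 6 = -32647 / 228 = -143.19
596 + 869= 1465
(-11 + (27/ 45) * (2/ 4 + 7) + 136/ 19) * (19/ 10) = 5/ 4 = 1.25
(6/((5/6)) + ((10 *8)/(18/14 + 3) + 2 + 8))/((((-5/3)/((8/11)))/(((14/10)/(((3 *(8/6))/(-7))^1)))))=52724/1375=38.34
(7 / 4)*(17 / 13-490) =-44471 / 52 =-855.21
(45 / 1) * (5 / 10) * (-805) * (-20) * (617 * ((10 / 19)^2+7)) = 587156172750 / 361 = 1626471392.66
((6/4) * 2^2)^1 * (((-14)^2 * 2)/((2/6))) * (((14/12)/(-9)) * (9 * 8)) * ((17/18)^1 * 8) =-1492736/3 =-497578.67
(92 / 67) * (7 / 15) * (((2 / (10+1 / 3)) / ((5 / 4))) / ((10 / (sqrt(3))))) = 0.02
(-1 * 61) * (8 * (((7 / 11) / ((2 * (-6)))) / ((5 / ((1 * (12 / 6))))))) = 1708 / 165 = 10.35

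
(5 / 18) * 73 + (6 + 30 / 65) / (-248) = 73453 / 3627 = 20.25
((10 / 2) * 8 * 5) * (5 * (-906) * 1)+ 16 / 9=-905998.22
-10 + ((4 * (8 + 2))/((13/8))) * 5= 1470/13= 113.08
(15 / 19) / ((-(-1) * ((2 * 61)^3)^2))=0.00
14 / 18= 7 / 9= 0.78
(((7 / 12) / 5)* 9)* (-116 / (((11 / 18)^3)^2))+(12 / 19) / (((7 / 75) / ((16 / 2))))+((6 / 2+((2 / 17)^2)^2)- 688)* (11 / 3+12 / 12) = -539300584823828818 / 98395093276865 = -5480.97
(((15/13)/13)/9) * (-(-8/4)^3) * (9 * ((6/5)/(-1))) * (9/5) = -1296/845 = -1.53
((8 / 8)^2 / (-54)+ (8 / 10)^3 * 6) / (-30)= -0.10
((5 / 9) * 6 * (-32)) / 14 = -160 / 21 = -7.62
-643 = -643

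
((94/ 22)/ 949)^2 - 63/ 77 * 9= -802433282/ 108972721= -7.36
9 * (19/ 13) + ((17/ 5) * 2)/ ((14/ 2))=6427/ 455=14.13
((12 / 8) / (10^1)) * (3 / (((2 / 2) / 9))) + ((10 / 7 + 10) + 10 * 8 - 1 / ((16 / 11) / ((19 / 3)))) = 153089 / 1680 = 91.12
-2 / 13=-0.15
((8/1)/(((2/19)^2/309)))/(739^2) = 223098/546121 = 0.41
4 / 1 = 4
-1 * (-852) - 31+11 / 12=9863 / 12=821.92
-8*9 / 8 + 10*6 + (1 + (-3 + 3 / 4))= 199 / 4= 49.75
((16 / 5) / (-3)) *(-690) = 736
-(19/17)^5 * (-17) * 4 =9904396/83521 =118.59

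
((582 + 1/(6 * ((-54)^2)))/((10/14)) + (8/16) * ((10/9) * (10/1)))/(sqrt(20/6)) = 71764711 * sqrt(30)/874800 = 449.33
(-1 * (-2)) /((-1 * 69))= -2 /69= -0.03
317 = 317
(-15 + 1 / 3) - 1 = -15.67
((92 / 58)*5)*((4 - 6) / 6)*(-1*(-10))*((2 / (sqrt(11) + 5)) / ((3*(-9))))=11500 / 16443 - 2300*sqrt(11) / 16443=0.24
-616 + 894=278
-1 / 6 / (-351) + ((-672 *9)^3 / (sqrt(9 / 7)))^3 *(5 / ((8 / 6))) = 1 / 2106 - 10526199238355991722303478332129280 *sqrt(7) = -27849705435407460008532650000000000.00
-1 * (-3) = 3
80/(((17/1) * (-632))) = -10/1343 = -0.01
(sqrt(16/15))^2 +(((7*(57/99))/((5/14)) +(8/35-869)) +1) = -197602/231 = -855.42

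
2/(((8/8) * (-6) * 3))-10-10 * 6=-631/9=-70.11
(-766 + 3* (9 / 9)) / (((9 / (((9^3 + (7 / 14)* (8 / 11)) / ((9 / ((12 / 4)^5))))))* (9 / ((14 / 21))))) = -12243098 / 99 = -123667.66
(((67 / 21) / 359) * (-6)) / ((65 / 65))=-134 / 2513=-0.05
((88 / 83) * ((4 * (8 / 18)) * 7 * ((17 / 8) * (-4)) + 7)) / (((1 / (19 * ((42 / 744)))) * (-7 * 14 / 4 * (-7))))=-0.65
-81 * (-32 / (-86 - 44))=-1296 / 65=-19.94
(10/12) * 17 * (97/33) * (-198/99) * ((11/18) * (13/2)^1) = -107185/324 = -330.82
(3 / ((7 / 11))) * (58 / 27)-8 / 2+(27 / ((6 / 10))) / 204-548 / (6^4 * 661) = 80877427 / 12742758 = 6.35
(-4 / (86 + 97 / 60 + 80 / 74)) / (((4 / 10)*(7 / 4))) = -88800 / 1378363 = -0.06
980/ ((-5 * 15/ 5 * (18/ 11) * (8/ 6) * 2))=-539/ 36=-14.97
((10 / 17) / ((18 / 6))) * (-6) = -20 / 17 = -1.18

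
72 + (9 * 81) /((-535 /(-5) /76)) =63108 /107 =589.79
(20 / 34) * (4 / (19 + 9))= 10 / 119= 0.08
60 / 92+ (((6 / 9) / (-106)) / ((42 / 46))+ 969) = 74465849 / 76797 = 969.65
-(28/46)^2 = -196/529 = -0.37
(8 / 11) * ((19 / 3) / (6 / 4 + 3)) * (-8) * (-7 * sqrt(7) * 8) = 136192 * sqrt(7) / 297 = 1213.23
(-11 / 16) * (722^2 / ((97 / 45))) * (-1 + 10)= -580580055 / 388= -1496340.35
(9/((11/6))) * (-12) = -648/11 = -58.91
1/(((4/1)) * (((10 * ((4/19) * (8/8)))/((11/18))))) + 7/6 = 3569/2880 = 1.24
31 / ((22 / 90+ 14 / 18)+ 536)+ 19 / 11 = 474499 / 265826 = 1.78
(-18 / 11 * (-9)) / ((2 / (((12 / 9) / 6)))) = 18 / 11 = 1.64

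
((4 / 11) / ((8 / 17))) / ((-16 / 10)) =-85 / 176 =-0.48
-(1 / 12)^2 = -1 / 144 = -0.01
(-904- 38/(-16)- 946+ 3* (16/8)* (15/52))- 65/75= -2880947/1560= -1846.76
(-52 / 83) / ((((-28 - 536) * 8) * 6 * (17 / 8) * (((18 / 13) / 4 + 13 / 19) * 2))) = 3211 / 607596354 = 0.00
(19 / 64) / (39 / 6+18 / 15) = 95 / 2464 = 0.04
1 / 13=0.08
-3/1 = -3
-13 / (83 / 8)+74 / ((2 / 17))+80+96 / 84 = 411865 / 581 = 708.89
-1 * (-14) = 14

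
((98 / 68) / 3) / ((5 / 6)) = 49 / 85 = 0.58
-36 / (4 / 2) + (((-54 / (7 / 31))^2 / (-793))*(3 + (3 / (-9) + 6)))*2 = -3790170 / 2989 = -1268.04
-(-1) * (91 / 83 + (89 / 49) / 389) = 1741938 / 1582063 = 1.10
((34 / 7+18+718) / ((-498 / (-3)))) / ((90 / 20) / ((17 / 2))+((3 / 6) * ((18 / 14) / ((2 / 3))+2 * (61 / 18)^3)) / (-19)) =-4884527448 / 1718021731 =-2.84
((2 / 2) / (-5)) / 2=-1 / 10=-0.10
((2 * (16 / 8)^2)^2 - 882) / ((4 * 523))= -409 / 1046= -0.39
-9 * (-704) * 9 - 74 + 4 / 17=968154 / 17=56950.24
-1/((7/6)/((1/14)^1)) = -3/49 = -0.06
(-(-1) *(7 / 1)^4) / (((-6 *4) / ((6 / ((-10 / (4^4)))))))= 76832 / 5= 15366.40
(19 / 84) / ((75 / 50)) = 19 / 126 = 0.15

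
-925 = -925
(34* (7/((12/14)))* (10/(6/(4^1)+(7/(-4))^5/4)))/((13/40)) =-1364787200/415857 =-3281.87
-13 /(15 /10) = -26 /3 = -8.67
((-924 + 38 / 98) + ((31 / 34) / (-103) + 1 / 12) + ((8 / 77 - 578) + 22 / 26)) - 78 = -232417180277 / 147231084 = -1578.59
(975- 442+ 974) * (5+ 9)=21098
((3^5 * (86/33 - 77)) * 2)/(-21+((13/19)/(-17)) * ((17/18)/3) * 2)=102012615/59323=1719.61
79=79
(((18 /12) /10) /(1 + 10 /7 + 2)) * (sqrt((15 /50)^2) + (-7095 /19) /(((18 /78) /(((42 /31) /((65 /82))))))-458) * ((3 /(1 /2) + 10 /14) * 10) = -2677022193 /365180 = -7330.69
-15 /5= -3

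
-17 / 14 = -1.21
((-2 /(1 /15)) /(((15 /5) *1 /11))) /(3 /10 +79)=-1100 /793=-1.39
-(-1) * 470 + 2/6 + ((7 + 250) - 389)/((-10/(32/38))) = 137213/285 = 481.45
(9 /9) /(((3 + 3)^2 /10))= 5 /18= 0.28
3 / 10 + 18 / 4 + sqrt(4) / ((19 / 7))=526 / 95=5.54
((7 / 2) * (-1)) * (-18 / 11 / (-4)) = -63 / 44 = -1.43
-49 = -49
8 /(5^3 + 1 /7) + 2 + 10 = 2642 /219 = 12.06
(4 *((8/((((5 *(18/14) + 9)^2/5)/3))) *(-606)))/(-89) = 98980/7209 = 13.73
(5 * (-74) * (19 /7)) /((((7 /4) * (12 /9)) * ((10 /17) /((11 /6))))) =-1341.44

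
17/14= 1.21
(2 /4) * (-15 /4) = -15 /8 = -1.88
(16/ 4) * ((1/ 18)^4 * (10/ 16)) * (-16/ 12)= -5/ 157464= -0.00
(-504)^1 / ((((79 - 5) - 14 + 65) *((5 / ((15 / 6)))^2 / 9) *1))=-1134 / 125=-9.07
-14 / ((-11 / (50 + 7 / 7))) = 64.91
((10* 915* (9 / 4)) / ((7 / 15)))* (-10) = -3088125 / 7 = -441160.71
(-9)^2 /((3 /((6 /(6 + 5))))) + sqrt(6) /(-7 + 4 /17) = 162 /11 - 17 * sqrt(6) /115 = 14.37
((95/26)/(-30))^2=361/24336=0.01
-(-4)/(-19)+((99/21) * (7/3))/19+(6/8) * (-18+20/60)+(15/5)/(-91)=-12.91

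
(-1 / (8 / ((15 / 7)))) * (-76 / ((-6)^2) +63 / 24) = -185 / 1344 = -0.14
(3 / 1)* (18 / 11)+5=109 / 11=9.91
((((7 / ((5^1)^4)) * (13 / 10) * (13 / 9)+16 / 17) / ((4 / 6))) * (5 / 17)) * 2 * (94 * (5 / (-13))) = -43245217 / 1408875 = -30.69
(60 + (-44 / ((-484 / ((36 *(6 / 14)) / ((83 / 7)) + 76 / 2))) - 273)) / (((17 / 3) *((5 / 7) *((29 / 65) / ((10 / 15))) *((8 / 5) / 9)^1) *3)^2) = -356261662575 / 3550459792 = -100.34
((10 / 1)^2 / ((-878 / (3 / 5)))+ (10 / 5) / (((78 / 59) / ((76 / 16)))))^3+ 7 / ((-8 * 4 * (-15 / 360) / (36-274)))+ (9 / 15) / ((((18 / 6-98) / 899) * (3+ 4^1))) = -950213290240664388013 / 1067969882432980800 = -889.74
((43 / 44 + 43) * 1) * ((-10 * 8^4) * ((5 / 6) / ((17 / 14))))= -231168000 / 187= -1236192.51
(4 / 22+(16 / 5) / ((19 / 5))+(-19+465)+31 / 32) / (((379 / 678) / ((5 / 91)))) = 44.03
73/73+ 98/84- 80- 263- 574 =-5489/6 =-914.83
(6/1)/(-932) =-3/466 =-0.01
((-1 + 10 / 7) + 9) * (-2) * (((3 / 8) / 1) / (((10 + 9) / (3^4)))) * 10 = -40095 / 133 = -301.47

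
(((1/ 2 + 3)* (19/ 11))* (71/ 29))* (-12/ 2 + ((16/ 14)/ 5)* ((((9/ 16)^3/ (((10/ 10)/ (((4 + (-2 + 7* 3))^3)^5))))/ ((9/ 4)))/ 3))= 9711655181319522302482641/ 408320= 23784421976193971156.16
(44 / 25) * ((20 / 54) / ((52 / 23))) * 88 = 44528 / 1755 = 25.37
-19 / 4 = -4.75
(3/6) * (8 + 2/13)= 53/13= 4.08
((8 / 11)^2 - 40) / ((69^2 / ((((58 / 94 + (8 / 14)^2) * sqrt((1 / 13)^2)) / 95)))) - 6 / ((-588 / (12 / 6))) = 11142747799 / 546164153535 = 0.02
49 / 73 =0.67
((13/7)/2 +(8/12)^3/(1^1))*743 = 344009/378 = 910.08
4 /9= 0.44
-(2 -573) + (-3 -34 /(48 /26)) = 6595 /12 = 549.58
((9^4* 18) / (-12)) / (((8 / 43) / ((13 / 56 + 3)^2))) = -27727894809 / 50176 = -552612.70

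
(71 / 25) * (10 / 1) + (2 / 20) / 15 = 4261 / 150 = 28.41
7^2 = 49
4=4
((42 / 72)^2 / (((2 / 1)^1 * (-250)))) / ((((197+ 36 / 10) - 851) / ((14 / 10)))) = 343 / 234144000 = 0.00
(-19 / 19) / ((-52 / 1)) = 1 / 52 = 0.02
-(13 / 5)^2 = -6.76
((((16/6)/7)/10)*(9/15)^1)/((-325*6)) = -2/170625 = -0.00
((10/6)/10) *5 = 5/6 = 0.83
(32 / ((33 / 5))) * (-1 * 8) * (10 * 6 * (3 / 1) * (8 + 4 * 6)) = -2457600 / 11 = -223418.18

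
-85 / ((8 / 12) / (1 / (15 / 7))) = -119 / 2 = -59.50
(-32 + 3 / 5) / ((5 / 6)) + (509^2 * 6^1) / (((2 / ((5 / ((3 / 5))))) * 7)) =161919031 / 175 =925251.61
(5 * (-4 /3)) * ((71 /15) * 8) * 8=-18176 /9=-2019.56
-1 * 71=-71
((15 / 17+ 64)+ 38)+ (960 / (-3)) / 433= 751877 / 7361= 102.14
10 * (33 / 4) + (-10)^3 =-1835 / 2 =-917.50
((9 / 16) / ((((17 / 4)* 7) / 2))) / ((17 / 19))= 171 / 4046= 0.04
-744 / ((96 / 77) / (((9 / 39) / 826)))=-1023 / 6136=-0.17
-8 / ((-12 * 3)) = 2 / 9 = 0.22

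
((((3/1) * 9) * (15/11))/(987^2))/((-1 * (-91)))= 45/108349241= 0.00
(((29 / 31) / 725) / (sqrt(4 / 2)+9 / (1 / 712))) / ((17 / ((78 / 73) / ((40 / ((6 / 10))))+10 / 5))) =0.00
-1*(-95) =95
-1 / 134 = -0.01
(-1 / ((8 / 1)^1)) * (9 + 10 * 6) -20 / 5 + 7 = -45 / 8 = -5.62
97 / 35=2.77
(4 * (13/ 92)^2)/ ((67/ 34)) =2873/ 70886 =0.04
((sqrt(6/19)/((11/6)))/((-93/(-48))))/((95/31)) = 96 *sqrt(114)/19855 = 0.05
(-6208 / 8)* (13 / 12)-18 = -2576 / 3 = -858.67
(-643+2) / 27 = -23.74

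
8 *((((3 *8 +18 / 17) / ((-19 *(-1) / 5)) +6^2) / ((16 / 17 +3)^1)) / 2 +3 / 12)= 57578 / 1273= 45.23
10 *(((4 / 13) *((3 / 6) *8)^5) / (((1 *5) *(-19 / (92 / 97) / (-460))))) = 346685440 / 23959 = 14469.95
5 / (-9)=-5 / 9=-0.56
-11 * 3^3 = -297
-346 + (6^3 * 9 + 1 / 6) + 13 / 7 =67201 / 42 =1600.02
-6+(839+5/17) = 14166/17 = 833.29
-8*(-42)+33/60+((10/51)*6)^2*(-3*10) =1705259/5780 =295.03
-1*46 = -46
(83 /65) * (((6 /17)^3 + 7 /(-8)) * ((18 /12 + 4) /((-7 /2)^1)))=29821319 /17883320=1.67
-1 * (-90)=90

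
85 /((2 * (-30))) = -17 /12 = -1.42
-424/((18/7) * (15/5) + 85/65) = -38584/821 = -47.00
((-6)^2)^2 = 1296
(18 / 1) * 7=126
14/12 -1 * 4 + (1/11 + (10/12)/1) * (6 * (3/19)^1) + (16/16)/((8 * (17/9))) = -1.89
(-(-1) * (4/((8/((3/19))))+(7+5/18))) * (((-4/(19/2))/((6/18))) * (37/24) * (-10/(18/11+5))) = 5120060/237177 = 21.59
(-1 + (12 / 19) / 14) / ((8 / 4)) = -127 / 266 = -0.48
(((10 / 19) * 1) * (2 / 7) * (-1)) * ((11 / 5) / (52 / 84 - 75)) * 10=0.04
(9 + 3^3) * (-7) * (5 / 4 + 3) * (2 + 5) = -7497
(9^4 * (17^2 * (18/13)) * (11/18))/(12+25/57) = 1188872883/9217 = 128986.97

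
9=9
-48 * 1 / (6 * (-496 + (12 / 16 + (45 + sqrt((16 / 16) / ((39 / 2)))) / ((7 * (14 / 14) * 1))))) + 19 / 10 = 896 * sqrt(78) / 7306024759 + 140010166741 / 73060247590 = 1.92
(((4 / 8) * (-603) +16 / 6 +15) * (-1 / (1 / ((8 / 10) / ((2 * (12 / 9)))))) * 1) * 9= 15327 / 20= 766.35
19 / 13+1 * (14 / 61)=1341 / 793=1.69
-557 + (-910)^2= 827543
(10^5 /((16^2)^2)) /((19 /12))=9375 /9728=0.96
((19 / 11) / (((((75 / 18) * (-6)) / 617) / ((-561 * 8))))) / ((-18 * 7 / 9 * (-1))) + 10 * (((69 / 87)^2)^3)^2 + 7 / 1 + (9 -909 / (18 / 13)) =1613050719195653184455669 / 123835174121914164350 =13025.79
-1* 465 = -465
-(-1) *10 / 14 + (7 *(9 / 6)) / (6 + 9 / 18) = 212 / 91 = 2.33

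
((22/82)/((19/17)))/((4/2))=187/1558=0.12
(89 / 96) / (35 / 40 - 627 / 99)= -89 / 524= -0.17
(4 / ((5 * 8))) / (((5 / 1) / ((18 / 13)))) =9 / 325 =0.03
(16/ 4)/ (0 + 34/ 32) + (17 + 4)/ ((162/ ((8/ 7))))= 1796/ 459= 3.91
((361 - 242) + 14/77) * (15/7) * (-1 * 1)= -255.39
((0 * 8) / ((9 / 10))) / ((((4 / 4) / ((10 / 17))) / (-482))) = 0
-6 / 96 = -1 / 16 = -0.06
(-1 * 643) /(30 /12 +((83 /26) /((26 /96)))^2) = -36729446 /8078933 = -4.55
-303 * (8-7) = -303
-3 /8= -0.38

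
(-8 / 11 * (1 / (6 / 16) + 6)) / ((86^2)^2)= -13 / 112820433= -0.00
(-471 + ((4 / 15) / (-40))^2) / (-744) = 10597499 / 16740000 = 0.63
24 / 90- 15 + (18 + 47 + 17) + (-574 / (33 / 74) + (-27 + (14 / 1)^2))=-173396 / 165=-1050.88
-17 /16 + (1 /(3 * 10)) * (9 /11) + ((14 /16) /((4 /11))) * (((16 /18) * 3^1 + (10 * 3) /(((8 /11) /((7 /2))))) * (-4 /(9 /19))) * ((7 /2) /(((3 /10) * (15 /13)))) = -25841335127 /855360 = -30211.06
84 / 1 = 84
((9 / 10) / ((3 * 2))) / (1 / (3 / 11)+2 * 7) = 9 / 1060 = 0.01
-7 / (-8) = 7 / 8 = 0.88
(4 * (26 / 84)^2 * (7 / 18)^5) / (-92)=-57967 / 1564562304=-0.00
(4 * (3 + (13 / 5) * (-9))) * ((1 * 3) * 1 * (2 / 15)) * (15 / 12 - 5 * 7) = 5508 / 5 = 1101.60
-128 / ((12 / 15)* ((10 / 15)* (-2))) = 120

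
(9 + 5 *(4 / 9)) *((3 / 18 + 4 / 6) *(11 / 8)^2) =61105 / 3456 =17.68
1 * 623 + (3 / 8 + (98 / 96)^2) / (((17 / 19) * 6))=623.26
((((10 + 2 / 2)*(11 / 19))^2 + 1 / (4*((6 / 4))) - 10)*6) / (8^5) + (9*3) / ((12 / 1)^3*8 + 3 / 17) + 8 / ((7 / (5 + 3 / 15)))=76372262119 / 12834734080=5.95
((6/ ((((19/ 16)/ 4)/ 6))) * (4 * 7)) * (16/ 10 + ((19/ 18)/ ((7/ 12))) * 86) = 50712576/ 95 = 533816.59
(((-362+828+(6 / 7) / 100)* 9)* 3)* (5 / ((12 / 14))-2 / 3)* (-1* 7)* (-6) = 136517211 / 50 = 2730344.22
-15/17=-0.88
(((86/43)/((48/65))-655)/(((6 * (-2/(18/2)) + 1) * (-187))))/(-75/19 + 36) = -297445/911064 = -0.33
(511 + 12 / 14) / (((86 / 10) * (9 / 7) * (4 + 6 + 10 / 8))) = 14332 / 3483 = 4.11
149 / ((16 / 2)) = 149 / 8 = 18.62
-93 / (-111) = 31 / 37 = 0.84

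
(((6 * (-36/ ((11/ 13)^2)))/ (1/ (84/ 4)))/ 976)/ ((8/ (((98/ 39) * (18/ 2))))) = -1083537/ 59048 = -18.35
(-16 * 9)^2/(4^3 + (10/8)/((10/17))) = 165888/529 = 313.59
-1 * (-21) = 21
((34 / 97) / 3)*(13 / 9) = 442 / 2619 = 0.17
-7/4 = -1.75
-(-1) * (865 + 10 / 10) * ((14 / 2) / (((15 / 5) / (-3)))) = -6062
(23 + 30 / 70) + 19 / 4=28.18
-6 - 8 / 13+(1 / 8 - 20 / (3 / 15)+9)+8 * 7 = -41.49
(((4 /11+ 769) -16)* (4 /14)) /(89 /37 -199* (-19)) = 306619 /5389461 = 0.06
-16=-16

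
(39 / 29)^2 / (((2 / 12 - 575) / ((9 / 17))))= -0.00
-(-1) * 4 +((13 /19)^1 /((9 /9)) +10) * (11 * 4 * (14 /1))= 125124 /19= 6585.47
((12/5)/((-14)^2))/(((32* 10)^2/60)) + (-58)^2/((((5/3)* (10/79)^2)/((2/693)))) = 75245092301/206976000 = 363.55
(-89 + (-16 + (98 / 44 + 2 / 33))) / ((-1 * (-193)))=-6779 / 12738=-0.53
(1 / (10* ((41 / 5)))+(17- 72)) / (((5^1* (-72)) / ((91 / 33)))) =15197 / 36080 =0.42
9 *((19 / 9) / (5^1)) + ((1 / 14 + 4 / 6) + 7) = 2423 / 210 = 11.54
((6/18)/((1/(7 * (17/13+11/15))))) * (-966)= -4600.47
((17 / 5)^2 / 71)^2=83521 / 3150625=0.03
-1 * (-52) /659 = 52 /659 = 0.08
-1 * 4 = -4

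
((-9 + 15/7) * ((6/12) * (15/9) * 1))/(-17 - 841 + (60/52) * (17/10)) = 1040/155799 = 0.01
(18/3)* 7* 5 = 210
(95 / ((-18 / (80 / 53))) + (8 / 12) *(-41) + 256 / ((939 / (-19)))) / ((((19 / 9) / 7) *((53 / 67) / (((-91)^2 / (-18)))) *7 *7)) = 239513663935 / 150346107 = 1593.08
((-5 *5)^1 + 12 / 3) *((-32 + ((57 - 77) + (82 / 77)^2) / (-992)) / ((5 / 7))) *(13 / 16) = 91697931 / 120032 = 763.95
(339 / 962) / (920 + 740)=339 / 1596920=0.00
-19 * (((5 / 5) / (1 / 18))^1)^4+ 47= -1994497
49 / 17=2.88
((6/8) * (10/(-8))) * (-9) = 135/16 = 8.44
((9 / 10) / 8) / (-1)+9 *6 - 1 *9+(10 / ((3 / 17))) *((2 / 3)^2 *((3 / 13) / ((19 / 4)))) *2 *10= 12334793 / 177840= 69.36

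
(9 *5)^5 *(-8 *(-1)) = 1476225000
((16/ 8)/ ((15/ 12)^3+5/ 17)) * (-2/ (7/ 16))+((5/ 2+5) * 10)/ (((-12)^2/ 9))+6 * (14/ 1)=23172073/ 273840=84.62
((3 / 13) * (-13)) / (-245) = 3 / 245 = 0.01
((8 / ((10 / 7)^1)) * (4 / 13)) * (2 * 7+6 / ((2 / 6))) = 3584 / 65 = 55.14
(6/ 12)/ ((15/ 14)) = 7/ 15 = 0.47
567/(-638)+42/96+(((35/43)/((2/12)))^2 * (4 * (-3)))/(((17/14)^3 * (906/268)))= -334212511631761/7001180722448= -47.74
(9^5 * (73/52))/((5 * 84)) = 1436859/7280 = 197.37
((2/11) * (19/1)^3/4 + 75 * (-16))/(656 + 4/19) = -371279/274296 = -1.35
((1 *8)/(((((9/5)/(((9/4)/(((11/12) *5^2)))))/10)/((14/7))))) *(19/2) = 82.91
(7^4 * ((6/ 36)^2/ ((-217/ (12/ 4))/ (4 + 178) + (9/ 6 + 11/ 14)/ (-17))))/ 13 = -285719/ 29622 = -9.65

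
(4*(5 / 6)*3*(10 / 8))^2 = 625 / 4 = 156.25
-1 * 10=-10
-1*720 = -720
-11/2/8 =-11/16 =-0.69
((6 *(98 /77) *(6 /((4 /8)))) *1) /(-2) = -504 /11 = -45.82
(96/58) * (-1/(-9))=16/87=0.18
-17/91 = -0.19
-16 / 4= -4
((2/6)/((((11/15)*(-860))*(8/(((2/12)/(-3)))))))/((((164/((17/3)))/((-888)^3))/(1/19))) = -1722202/368467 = -4.67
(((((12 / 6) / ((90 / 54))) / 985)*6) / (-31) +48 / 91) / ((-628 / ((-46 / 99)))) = 28079642 / 71981834925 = 0.00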